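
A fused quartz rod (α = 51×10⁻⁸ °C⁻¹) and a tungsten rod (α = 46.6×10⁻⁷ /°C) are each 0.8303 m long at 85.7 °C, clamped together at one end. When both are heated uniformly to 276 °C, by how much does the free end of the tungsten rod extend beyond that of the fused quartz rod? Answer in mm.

ΔT = 190.3 K
fused quartz: ΔL = 51×10⁻⁸ × 0.8303 m × 190.3 = 8.0583×10⁻⁵ m = 0.080583 mm
tungsten: ΔL = 46.6×10⁻⁷ × 0.8303 m × 190.3 = 7.3631×10⁻⁴ m = 0.73631 mm
difference = 0.73631 − 0.080583 = 0.655727 mm

0.656 mm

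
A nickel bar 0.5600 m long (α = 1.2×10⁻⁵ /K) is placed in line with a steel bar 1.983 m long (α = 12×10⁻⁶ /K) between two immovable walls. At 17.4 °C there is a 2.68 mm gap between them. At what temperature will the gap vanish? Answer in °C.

T = 105 °C

Gap closes when ΔL₁ + ΔL₂ = 2.68 mm = 2.68×10⁻³ m
(α₁L₁ + α₂L₂)ΔT = g
α₁L₁ + α₂L₂ = 1.2×10⁻⁵×0.5600 + 12×10⁻⁶×1.983 = 3.0516×10⁻⁵ m/K
ΔT = 2.68×10⁻³ / 3.0516×10⁻⁵ = 87.82 K
T = 17.4 + 87.82 = 105.22 °C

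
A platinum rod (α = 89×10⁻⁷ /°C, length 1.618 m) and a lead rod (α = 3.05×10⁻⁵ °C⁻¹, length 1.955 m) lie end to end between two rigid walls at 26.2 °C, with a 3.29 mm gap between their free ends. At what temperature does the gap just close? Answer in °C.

α₁L₁ = 1.44002×10⁻⁵ m/K, α₂L₂ = 5.96275×10⁻⁵ m/K → total 7.40277×10⁻⁵ m/K
ΔT = g/(α₁L₁+α₂L₂) = 3.29×10⁻³ / 7.40277×10⁻⁵ = 44.443 K
T = 26.2 + 44.443 = 70.643 °C

T = 70.6 °C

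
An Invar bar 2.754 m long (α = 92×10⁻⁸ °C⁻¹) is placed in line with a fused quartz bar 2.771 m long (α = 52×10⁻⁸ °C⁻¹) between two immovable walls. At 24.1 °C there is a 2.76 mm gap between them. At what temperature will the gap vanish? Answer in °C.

α₁L₁ = 2.53368×10⁻⁶ m/K, α₂L₂ = 1.44092×10⁻⁶ m/K → total 3.9746×10⁻⁶ m/K
ΔT = g/(α₁L₁+α₂L₂) = 2.76×10⁻³ / 3.9746×10⁻⁶ = 694.41 K
T = 24.1 + 694.41 = 718.51 °C

T = 719 °C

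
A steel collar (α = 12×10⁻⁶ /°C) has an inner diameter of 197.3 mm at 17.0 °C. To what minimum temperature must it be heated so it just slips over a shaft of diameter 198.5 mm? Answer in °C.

Required Δd = 198.5 − 197.3 = 1.2 mm
Δd = αd₀ΔT ⇒ ΔT = Δd/(αd₀) = 1.2 / (12×10⁻⁶ × 197.3) = 506.84 K
T_min = 17.0 + 506.84 = 523.84 °C

T = 524 °C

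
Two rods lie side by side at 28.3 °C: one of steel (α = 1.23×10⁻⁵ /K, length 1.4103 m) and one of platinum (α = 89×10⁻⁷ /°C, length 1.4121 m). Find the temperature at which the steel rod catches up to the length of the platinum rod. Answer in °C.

T = 404.9 °C

Equal length when α₁L₁ΔT − α₂L₂ΔT = L₂ − L₁ = 1.80×10⁻³ m
α₁L₁ = 1.734669×10⁻⁵, α₂L₂ = 1.256769×10⁻⁵ → Δ(αL) = 4.779×10⁻⁶ m/K
ΔT = 1.80×10⁻³ / 4.779×10⁻⁶ = 376.648 K, so T = 28.3 + 376.648 = 404.948 °C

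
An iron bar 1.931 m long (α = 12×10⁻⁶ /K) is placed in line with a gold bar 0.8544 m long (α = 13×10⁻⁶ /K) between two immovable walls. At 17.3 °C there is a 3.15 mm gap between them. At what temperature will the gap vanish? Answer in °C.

α₁L₁ = 2.3172×10⁻⁵ m/K, α₂L₂ = 1.11072×10⁻⁵ m/K → total 3.42792×10⁻⁵ m/K
ΔT = g/(α₁L₁+α₂L₂) = 3.15×10⁻³ / 3.42792×10⁻⁵ = 91.89 K
T = 17.3 + 91.89 = 109.19 °C

T = 109 °C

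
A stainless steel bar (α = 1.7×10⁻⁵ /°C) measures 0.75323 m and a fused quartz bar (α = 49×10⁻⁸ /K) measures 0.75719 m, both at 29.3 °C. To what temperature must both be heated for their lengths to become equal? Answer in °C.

T = 347.8 °C

Equal length when α₁L₁ΔT − α₂L₂ΔT = L₂ − L₁ = 3.96×10⁻³ m
α₁L₁ = 1.280491×10⁻⁵, α₂L₂ = 3.710231×10⁻⁷ → Δ(αL) = 1.24338869×10⁻⁵ m/K
ΔT = 3.96×10⁻³ / 1.24338869×10⁻⁵ = 318.484 K, so T = 29.3 + 318.484 = 347.784 °C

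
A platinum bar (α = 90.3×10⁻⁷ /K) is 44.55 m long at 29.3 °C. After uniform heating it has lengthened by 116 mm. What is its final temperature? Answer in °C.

T = 318 °C

ΔL = αL₀ΔT ⇒ ΔT = ΔL / (αL₀)
ΔT = 116×10⁻³ m / (90.3×10⁻⁷ × 44.55 m) = 288.35 K
T = 29.3 + 288.35 = 317.65 °C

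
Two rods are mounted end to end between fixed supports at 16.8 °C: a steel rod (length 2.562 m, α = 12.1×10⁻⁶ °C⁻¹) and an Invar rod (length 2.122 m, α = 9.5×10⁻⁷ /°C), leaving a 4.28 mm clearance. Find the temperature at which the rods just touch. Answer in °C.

T = 146 °C

α₁L₁ = 3.10002×10⁻⁵ m/K, α₂L₂ = 2.0159×10⁻⁶ m/K → total 3.30161×10⁻⁵ m/K
ΔT = g/(α₁L₁+α₂L₂) = 4.28×10⁻³ / 3.30161×10⁻⁵ = 129.63 K
T = 16.8 + 129.63 = 146.43 °C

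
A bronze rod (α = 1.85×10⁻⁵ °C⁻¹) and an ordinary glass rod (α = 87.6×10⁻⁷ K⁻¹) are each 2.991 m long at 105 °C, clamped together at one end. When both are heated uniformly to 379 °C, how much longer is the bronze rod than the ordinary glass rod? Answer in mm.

7.98 mm

ΔT = 274 K
bronze: ΔL = 1.85×10⁻⁵ × 2.991 m × 274 = 1.5161×10⁻² m = 15.161 mm
ordinary glass: ΔL = 87.6×10⁻⁷ × 2.991 m × 274 = 7.1791×10⁻³ m = 7.1791 mm
difference = 15.161 − 7.1791 = 7.9819 mm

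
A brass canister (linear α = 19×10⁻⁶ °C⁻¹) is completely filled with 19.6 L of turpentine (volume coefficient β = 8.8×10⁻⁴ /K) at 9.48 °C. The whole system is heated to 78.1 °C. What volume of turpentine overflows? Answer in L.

1.11 L

The canister also expands: β_container ≈ 3α = 5.7×10⁻⁵ /K
Net overflow = V₀(β_liq − 3α_cont)ΔT
β − 3α = 8.80×10⁻⁴ − 5.7×10⁻⁵ = 8.23×10⁻⁴ /K; ΔT = 68.62 K
ΔV = 19.6 × 8.23×10⁻⁴ × 68.62 = 1.11 L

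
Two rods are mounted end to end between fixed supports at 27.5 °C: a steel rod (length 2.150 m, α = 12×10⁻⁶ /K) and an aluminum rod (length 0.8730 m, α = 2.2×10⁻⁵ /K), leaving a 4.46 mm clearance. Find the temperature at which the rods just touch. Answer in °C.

α₁L₁ = 2.580×10⁻⁵ m/K, α₂L₂ = 1.9206×10⁻⁵ m/K → total 4.5006×10⁻⁵ m/K
ΔT = g/(α₁L₁+α₂L₂) = 4.46×10⁻³ / 4.5006×10⁻⁵ = 99.10 K
T = 27.5 + 99.10 = 126.60 °C

T = 127 °C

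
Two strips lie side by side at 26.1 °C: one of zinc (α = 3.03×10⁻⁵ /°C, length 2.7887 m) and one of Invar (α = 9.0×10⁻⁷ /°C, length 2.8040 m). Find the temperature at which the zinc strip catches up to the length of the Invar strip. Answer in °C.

T = 212.7 °C

L₁(1 + α₁ΔT) = L₂(1 + α₂ΔT) ⇒ ΔT = (L₂ − L₁)/(α₁L₁ − α₂L₂)
L₂ − L₁ = 2.8040 − 2.7887 = 1.53×10⁻² m
α₁L₁ − α₂L₂ = 3.03×10⁻⁵×2.7887 − 9.0×10⁻⁷×2.8040 = 8.197401×10⁻⁵ m/K
ΔT = 1.53×10⁻² / 8.197401×10⁻⁵ = 186.645 K
T = 26.1 + 186.645 = 212.745 °C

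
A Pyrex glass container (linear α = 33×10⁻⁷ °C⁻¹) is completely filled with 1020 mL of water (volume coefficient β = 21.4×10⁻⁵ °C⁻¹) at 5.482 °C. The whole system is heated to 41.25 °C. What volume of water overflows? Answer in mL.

The container also expands: β_container ≈ 3α = 9.9×10⁻⁶ /K
Net overflow = V₀(β_liq − 3α_cont)ΔT
β − 3α = 2.14×10⁻⁴ − 9.9×10⁻⁶ = 2.041×10⁻⁴ /K; ΔT = 35.768 K
ΔV = 1020 × 2.041×10⁻⁴ × 35.768 = 7.45 mL

7.45 mL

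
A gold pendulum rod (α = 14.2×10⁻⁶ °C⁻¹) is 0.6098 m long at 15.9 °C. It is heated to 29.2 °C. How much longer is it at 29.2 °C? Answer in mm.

|ΔT| = |29.2 − 15.9| = 13.3 K
ΔL = αL₀ΔT = (14.2×10⁻⁶)(0.6098)(13.3) = 1.15×10⁻⁴ m

ΔL = 0.115 mm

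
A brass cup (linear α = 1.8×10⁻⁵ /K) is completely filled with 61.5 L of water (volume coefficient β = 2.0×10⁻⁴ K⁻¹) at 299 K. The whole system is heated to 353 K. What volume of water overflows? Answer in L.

The cup also expands: β_container ≈ 3α = 5.4×10⁻⁵ /K
Net overflow = V₀(β_liq − 3α_cont)ΔT
β − 3α = 2.00×10⁻⁴ − 5.4×10⁻⁵ = 1.46×10⁻⁴ /K; ΔT = 54 K
ΔV = 61.5 × 1.46×10⁻⁴ × 54 = 0.485 L

0.485 L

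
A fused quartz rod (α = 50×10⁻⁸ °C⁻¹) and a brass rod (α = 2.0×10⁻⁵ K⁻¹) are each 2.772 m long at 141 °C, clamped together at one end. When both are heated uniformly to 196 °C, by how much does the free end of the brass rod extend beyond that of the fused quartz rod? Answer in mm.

ΔT = 55 K
fused quartz: ΔL = 50×10⁻⁸ × 2.772 m × 55 = 7.6230×10⁻⁵ m = 0.076230 mm
brass: ΔL = 2.0×10⁻⁵ × 2.772 m × 55 = 3.0492×10⁻³ m = 3.0492 mm
difference = 3.0492 − 0.076230 = 2.97297 mm

2.97 mm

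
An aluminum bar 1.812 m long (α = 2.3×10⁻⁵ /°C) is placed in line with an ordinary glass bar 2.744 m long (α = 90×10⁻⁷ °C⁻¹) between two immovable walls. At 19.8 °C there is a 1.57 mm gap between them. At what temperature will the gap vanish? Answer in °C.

T = 43.5 °C

Gap closes when ΔL₁ + ΔL₂ = 1.57 mm = 1.57×10⁻³ m
(α₁L₁ + α₂L₂)ΔT = g
α₁L₁ + α₂L₂ = 2.3×10⁻⁵×1.812 + 90×10⁻⁷×2.744 = 6.6372×10⁻⁵ m/K
ΔT = 1.57×10⁻³ / 6.6372×10⁻⁵ = 23.655 K
T = 19.8 + 23.655 = 43.455 °C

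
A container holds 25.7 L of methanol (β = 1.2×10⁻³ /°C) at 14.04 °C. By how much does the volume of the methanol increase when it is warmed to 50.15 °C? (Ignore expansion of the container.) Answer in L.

|ΔT| = |50.15 − 14.04| = 36.11 K
ΔV = βV₀ΔT = (1.2×10⁻³)(25.7)(36.11) = 1.11 L

ΔV = 1.11 L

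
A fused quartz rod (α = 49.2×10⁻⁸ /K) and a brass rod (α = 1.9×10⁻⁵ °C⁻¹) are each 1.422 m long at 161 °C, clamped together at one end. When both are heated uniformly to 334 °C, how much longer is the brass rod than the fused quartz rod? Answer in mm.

ΔT = 173 K
fused quartz: ΔL = 49.2×10⁻⁸ × 1.422 m × 173 = 1.2103×10⁻⁴ m = 0.12103 mm
brass: ΔL = 1.9×10⁻⁵ × 1.422 m × 173 = 4.6741×10⁻³ m = 4.6741 mm
difference = 4.6741 − 0.12103 = 4.55307 mm

4.55 mm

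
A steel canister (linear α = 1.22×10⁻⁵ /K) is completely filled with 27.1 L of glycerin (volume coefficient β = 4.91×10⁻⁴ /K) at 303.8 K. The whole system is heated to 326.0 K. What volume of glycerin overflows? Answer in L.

0.273 L

The canister also expands: β_container ≈ 3α = 3.66×10⁻⁵ /K
Net overflow = V₀(β_liq − 3α_cont)ΔT
β − 3α = 4.91×10⁻⁴ − 3.66×10⁻⁵ = 4.544×10⁻⁴ /K; ΔT = 22.2 K
ΔV = 27.1 × 4.544×10⁻⁴ × 22.2 = 0.273 L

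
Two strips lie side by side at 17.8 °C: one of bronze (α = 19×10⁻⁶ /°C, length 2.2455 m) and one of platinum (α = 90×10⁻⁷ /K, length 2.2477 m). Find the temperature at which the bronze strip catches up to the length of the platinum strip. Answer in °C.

T = 115.9 °C

L₁(1 + α₁ΔT) = L₂(1 + α₂ΔT) ⇒ ΔT = (L₂ − L₁)/(α₁L₁ − α₂L₂)
L₂ − L₁ = 2.2477 − 2.2455 = 2.20×10⁻³ m
α₁L₁ − α₂L₂ = 19×10⁻⁶×2.2455 − 90×10⁻⁷×2.2477 = 2.24352×10⁻⁵ m/K
ΔT = 2.20×10⁻³ / 2.24352×10⁻⁵ = 98.060 K
T = 17.8 + 98.060 = 115.860 °C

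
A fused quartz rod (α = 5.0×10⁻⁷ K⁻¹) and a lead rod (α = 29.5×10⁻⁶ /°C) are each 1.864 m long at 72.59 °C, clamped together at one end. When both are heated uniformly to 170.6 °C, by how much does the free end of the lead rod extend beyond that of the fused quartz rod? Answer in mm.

5.30 mm

ΔT = 98.01 K
fused quartz: ΔL = 5.0×10⁻⁷ × 1.864 m × 98.01 = 9.1345×10⁻⁵ m = 0.091345 mm
lead: ΔL = 29.5×10⁻⁶ × 1.864 m × 98.01 = 5.3894×10⁻³ m = 5.3894 mm
difference = 5.3894 − 0.091345 = 5.298055 mm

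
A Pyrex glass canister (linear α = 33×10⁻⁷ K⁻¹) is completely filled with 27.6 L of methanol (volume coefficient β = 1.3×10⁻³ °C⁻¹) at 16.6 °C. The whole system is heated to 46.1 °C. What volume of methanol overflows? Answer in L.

The canister also expands: β_container ≈ 3α = 9.9×10⁻⁶ /K
Net overflow = V₀(β_liq − 3α_cont)ΔT
β − 3α = 1.30×10⁻³ − 9.9×10⁻⁶ = 1.2901×10⁻³ /K; ΔT = 29.5 K
ΔV = 27.6 × 1.2901×10⁻³ × 29.5 = 1.05 L

1.05 L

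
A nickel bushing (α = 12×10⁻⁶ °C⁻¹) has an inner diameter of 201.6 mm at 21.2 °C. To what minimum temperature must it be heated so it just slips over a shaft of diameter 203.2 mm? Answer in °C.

Required Δd = 203.2 − 201.6 = 1.6 mm
Δd = αd₀ΔT ⇒ ΔT = Δd/(αd₀) = 1.6 / (12×10⁻⁶ × 201.6) = 661.38 K
T_min = 21.2 + 661.38 = 682.58 °C

T = 683 °C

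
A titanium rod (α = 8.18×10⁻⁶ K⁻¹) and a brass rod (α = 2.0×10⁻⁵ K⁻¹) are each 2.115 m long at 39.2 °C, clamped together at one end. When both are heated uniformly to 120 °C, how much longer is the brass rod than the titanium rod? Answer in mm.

ΔT = 80.8 K
titanium: ΔL = 8.18×10⁻⁶ × 2.115 m × 80.8 = 1.3979×10⁻³ m = 1.3979 mm
brass: ΔL = 2.0×10⁻⁵ × 2.115 m × 80.8 = 3.4178×10⁻³ m = 3.4178 mm
difference = 3.4178 − 1.3979 = 2.0199 mm

2.02 mm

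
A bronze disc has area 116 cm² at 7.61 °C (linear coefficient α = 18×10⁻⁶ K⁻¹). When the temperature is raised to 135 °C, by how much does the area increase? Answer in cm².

Area coefficient ≈ 2α; |ΔT| = 127.39 K
ΔA = 2αA₀ΔT = 2(18×10⁻⁶)(116)(127.39) = 0.532 cm²

ΔA = 0.532 cm²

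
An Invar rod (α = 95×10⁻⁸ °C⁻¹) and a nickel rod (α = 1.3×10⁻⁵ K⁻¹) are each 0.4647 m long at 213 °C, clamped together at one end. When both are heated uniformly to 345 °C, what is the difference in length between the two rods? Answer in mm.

ΔT = 132 K
Invar: ΔL = 95×10⁻⁸ × 0.4647 m × 132 = 5.8273×10⁻⁵ m = 0.058273 mm
nickel: ΔL = 1.3×10⁻⁵ × 0.4647 m × 132 = 7.9743×10⁻⁴ m = 0.79743 mm
difference = 0.79743 − 0.058273 = 0.739157 mm

0.739 mm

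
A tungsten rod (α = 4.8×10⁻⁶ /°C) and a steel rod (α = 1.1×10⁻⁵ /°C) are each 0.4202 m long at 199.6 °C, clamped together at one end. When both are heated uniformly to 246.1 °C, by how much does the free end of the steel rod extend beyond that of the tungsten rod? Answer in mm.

ΔT = 46.5 K
tungsten: ΔL = 4.8×10⁻⁶ × 0.4202 m × 46.5 = 9.3789×10⁻⁵ m = 0.093789 mm
steel: ΔL = 1.1×10⁻⁵ × 0.4202 m × 46.5 = 2.1493×10⁻⁴ m = 0.21493 mm
difference = 0.21493 − 0.093789 = 0.121141 mm

0.121 mm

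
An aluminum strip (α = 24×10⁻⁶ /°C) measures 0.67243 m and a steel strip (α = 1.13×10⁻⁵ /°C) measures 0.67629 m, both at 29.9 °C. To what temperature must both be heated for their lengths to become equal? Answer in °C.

T = 484.2 °C

L₁(1 + α₁ΔT) = L₂(1 + α₂ΔT) ⇒ ΔT = (L₂ − L₁)/(α₁L₁ − α₂L₂)
L₂ − L₁ = 0.67629 − 0.67243 = 3.86×10⁻³ m
α₁L₁ − α₂L₂ = 24×10⁻⁶×0.67243 − 1.13×10⁻⁵×0.67629 = 8.496243×10⁻⁶ m/K
ΔT = 3.86×10⁻³ / 8.496243×10⁻⁶ = 454.318 K
T = 29.9 + 454.318 = 484.218 °C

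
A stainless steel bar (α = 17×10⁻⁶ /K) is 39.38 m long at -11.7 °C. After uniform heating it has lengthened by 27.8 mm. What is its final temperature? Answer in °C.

T = 29.8 °C

ΔL = αL₀ΔT ⇒ ΔT = ΔL / (αL₀)
ΔT = 27.8×10⁻³ m / (17×10⁻⁶ × 39.38 m) = 41.526 K
T = -11.7 + 41.526 = 29.826 °C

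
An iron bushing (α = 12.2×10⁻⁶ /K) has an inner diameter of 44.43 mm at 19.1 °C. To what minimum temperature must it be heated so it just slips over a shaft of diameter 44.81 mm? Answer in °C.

Required Δd = 44.81 − 44.43 = 0.38 mm
Δd = αd₀ΔT ⇒ ΔT = Δd/(αd₀) = 0.38 / (12.2×10⁻⁶ × 44.43) = 701.05 K
T_min = 19.1 + 701.05 = 720.15 °C

T = 720 °C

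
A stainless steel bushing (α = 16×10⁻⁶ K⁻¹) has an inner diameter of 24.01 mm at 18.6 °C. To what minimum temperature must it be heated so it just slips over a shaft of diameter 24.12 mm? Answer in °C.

Required Δd = 24.12 − 24.01 = 0.11 mm
Δd = αd₀ΔT ⇒ ΔT = Δd/(αd₀) = 0.11 / (16×10⁻⁶ × 24.01) = 286.34 K
T_min = 18.6 + 286.34 = 304.94 °C

T = 305 °C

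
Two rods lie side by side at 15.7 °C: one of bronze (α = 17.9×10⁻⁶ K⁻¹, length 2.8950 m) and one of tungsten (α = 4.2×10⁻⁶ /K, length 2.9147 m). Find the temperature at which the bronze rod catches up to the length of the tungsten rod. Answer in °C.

T = 513.4 °C

L₁(1 + α₁ΔT) = L₂(1 + α₂ΔT) ⇒ ΔT = (L₂ − L₁)/(α₁L₁ − α₂L₂)
L₂ − L₁ = 2.9147 − 2.8950 = 1.97×10⁻² m
α₁L₁ − α₂L₂ = 17.9×10⁻⁶×2.8950 − 4.2×10⁻⁶×2.9147 = 3.957876×10⁻⁵ m/K
ΔT = 1.97×10⁻² / 3.957876×10⁻⁵ = 497.742 K
T = 15.7 + 497.742 = 513.442 °C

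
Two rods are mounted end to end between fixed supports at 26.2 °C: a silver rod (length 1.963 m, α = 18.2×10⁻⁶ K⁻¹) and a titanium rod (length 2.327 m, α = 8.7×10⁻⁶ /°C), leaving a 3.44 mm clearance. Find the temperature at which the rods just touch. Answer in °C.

Gap closes when ΔL₁ + ΔL₂ = 3.44 mm = 3.44×10⁻³ m
(α₁L₁ + α₂L₂)ΔT = g
α₁L₁ + α₂L₂ = 18.2×10⁻⁶×1.963 + 8.7×10⁻⁶×2.327 = 5.59715×10⁻⁵ m/K
ΔT = 3.44×10⁻³ / 5.59715×10⁻⁵ = 61.460 K
T = 26.2 + 61.460 = 87.660 °C

T = 87.7 °C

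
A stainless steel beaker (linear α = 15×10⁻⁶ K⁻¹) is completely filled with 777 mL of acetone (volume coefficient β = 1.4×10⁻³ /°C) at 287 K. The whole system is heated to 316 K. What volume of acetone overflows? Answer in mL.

The beaker also expands: β_container ≈ 3α = 4.5×10⁻⁵ /K
Net overflow = V₀(β_liq − 3α_cont)ΔT
β − 3α = 1.40×10⁻³ − 4.5×10⁻⁵ = 1.355×10⁻³ /K; ΔT = 29 K
ΔV = 777 × 1.355×10⁻³ × 29 = 30.5 mL

30.5 mL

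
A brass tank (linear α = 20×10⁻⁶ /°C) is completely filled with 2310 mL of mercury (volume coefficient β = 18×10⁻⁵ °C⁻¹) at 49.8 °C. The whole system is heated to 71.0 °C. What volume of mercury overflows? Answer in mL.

The tank also expands: β_container ≈ 3α = 6.0×10⁻⁵ /K
Net overflow = V₀(β_liq − 3α_cont)ΔT
β − 3α = 1.80×10⁻⁴ − 6.0×10⁻⁵ = 1.20×10⁻⁴ /K; ΔT = 21.2 K
ΔV = 2310 × 1.20×10⁻⁴ × 21.2 = 5.88 mL

5.88 mL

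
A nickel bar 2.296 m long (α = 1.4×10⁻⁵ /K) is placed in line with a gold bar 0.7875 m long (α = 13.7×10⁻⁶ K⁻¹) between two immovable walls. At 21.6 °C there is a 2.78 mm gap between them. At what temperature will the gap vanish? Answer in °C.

T = 86.4 °C

α₁L₁ = 3.2144×10⁻⁵ m/K, α₂L₂ = 1.078875×10⁻⁵ m/K → total 4.293275×10⁻⁵ m/K
ΔT = g/(α₁L₁+α₂L₂) = 2.78×10⁻³ / 4.293275×10⁻⁵ = 64.752 K
T = 21.6 + 64.752 = 86.352 °C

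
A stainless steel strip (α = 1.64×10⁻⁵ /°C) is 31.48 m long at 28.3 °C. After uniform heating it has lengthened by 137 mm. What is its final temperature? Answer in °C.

T = 294 °C

ΔL = αL₀ΔT ⇒ ΔT = ΔL / (αL₀)
ΔT = 137×10⁻³ m / (1.64×10⁻⁵ × 31.48 m) = 265.36 K
T = 28.3 + 265.36 = 293.66 °C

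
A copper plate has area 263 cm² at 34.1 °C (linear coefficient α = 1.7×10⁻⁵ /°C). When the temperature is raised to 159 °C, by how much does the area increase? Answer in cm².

Area coefficient ≈ 2α; |ΔT| = 124.9 K
ΔA = 2αA₀ΔT = 2(1.7×10⁻⁵)(263)(124.9) = 1.12 cm²

ΔA = 1.12 cm²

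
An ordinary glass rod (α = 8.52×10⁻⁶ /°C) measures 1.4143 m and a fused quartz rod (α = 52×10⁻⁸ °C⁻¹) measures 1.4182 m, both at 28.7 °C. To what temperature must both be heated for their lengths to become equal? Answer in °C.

L₁(1 + α₁ΔT) = L₂(1 + α₂ΔT) ⇒ ΔT = (L₂ − L₁)/(α₁L₁ − α₂L₂)
L₂ − L₁ = 1.4182 − 1.4143 = 3.90×10⁻³ m
α₁L₁ − α₂L₂ = 8.52×10⁻⁶×1.4143 − 52×10⁻⁸×1.4182 = 1.1312372×10⁻⁵ m/K
ΔT = 3.90×10⁻³ / 1.1312372×10⁻⁵ = 344.755 K
T = 28.7 + 344.755 = 373.455 °C

T = 373.5 °C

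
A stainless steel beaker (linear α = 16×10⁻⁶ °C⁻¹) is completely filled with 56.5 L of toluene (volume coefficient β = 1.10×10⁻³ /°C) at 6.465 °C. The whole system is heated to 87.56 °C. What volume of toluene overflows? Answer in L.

The beaker also expands: β_container ≈ 3α = 4.8×10⁻⁵ /K
Net overflow = V₀(β_liq − 3α_cont)ΔT
β − 3α = 1.10×10⁻³ − 4.8×10⁻⁵ = 1.052×10⁻³ /K; ΔT = 81.095 K
ΔV = 56.5 × 1.052×10⁻³ × 81.095 = 4.82 L

4.82 L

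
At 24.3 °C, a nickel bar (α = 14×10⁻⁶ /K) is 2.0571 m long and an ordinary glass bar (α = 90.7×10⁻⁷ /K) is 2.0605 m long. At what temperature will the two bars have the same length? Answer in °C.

T = 360.6 °C

Equal length when α₁L₁ΔT − α₂L₂ΔT = L₂ − L₁ = 3.40×10⁻³ m
α₁L₁ = 2.87994×10⁻⁵, α₂L₂ = 1.8688735×10⁻⁵ → Δ(αL) = 1.0110665×10⁻⁵ m/K
ΔT = 3.40×10⁻³ / 1.0110665×10⁻⁵ = 336.279 K, so T = 24.3 + 336.279 = 360.579 °C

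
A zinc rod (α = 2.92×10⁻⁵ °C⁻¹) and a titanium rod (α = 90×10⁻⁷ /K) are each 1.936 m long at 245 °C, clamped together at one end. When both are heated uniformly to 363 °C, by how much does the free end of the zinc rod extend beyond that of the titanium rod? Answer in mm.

4.61 mm

ΔT = 118 K
zinc: ΔL = 2.92×10⁻⁵ × 1.936 m × 118 = 6.6707×10⁻³ m = 6.6707 mm
titanium: ΔL = 90×10⁻⁷ × 1.936 m × 118 = 2.0560×10⁻³ m = 2.0560 mm
difference = 6.6707 − 2.0560 = 4.6147 mm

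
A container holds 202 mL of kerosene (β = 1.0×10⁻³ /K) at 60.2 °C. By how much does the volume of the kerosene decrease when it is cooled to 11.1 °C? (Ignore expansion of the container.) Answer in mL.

|ΔT| = |11.1 − 60.2| = 49.1 K
ΔV = βV₀ΔT = (1.0×10⁻³)(202)(49.1) = 9.92 mL

ΔV = 9.92 mL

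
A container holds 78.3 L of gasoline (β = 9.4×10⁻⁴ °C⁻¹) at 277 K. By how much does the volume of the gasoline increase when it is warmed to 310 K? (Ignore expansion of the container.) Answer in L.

ΔV = 2.43 L

|ΔT| = |310 − 277| = 33 K
ΔV = βV₀ΔT = (9.4×10⁻⁴)(78.3)(33) = 2.43 L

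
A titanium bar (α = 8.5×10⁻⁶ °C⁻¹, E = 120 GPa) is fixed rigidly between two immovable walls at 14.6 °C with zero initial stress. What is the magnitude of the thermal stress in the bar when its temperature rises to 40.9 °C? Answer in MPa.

Fully constrained: the free strain ε = αΔT is blocked, so σ = Eε = EαΔT.
|ΔT| = 26.3 K
σ = 120×10⁹ × 8.5×10⁻⁶ × 26.3 = 2.68×10⁷ Pa

σ = 26.8 MPa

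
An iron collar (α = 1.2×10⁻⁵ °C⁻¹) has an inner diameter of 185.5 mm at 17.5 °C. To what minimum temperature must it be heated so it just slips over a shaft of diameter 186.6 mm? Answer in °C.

Required Δd = 186.6 − 185.5 = 1.1 mm
Δd = αd₀ΔT ⇒ ΔT = Δd/(αd₀) = 1.1 / (1.2×10⁻⁵ × 185.5) = 494.16 K
T_min = 17.5 + 494.16 = 511.66 °C

T = 512 °C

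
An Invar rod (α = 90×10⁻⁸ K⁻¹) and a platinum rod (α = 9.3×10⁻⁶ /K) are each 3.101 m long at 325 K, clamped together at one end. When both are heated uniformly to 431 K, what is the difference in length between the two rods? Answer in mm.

2.76 mm

ΔT = 106 K
Invar: ΔL = 90×10⁻⁸ × 3.101 m × 106 = 2.9584×10⁻⁴ m = 0.29584 mm
platinum: ΔL = 9.3×10⁻⁶ × 3.101 m × 106 = 3.0570×10⁻³ m = 3.0570 mm
difference = 3.0570 − 0.29584 = 2.76116 mm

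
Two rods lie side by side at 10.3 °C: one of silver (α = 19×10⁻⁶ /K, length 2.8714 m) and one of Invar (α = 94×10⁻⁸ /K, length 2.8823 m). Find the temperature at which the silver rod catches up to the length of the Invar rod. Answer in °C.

T = 220.5 °C

Equal length when α₁L₁ΔT − α₂L₂ΔT = L₂ − L₁ = 1.09×10⁻² m
α₁L₁ = 5.45566×10⁻⁵, α₂L₂ = 2.709362×10⁻⁶ → Δ(αL) = 5.1847238×10⁻⁵ m/K
ΔT = 1.09×10⁻² / 5.1847238×10⁻⁵ = 210.233 K, so T = 10.3 + 210.233 = 220.533 °C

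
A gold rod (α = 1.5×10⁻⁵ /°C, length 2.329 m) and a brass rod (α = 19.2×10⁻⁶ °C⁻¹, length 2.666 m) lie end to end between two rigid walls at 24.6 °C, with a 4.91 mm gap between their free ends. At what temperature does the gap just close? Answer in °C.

T = 81.6 °C

α₁L₁ = 3.4935×10⁻⁵ m/K, α₂L₂ = 5.11872×10⁻⁵ m/K → total 8.61222×10⁻⁵ m/K
ΔT = g/(α₁L₁+α₂L₂) = 4.91×10⁻³ / 8.61222×10⁻⁵ = 57.012 K
T = 24.6 + 57.012 = 81.612 °C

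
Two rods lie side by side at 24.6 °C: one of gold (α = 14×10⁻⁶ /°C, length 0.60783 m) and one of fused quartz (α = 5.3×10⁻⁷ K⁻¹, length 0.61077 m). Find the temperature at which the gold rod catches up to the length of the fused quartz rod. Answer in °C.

T = 383.8 °C

L₁(1 + α₁ΔT) = L₂(1 + α₂ΔT) ⇒ ΔT = (L₂ − L₁)/(α₁L₁ − α₂L₂)
L₂ − L₁ = 0.61077 − 0.60783 = 2.94×10⁻³ m
α₁L₁ − α₂L₂ = 14×10⁻⁶×0.60783 − 5.3×10⁻⁷×0.61077 = 8.1859119×10⁻⁶ m/K
ΔT = 2.94×10⁻³ / 8.1859119×10⁻⁶ = 359.154 K
T = 24.6 + 359.154 = 383.754 °C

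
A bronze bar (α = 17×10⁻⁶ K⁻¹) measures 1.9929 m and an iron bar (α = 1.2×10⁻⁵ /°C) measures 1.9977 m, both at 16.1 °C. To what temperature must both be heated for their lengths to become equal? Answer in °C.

Equal length when α₁L₁ΔT − α₂L₂ΔT = L₂ − L₁ = 4.80×10⁻³ m
α₁L₁ = 3.38793×10⁻⁵, α₂L₂ = 2.39724×10⁻⁵ → Δ(αL) = 9.9069×10⁻⁶ m/K
ΔT = 4.80×10⁻³ / 9.9069×10⁻⁶ = 484.511 K, so T = 16.1 + 484.511 = 500.611 °C

T = 500.6 °C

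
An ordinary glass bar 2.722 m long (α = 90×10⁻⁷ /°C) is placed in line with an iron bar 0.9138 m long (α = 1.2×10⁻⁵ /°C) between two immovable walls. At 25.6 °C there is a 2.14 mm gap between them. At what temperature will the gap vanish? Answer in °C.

Gap closes when ΔL₁ + ΔL₂ = 2.14 mm = 2.14×10⁻³ m
(α₁L₁ + α₂L₂)ΔT = g
α₁L₁ + α₂L₂ = 90×10⁻⁷×2.722 + 1.2×10⁻⁵×0.9138 = 3.54636×10⁻⁵ m/K
ΔT = 2.14×10⁻³ / 3.54636×10⁻⁵ = 60.344 K
T = 25.6 + 60.344 = 85.944 °C

T = 85.9 °C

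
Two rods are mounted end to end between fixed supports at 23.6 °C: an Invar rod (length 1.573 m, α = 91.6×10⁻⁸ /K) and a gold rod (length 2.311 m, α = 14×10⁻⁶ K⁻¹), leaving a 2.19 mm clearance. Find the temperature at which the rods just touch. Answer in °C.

T = 88.4 °C

Gap closes when ΔL₁ + ΔL₂ = 2.19 mm = 2.19×10⁻³ m
(α₁L₁ + α₂L₂)ΔT = g
α₁L₁ + α₂L₂ = 91.6×10⁻⁸×1.573 + 14×10⁻⁶×2.311 = 3.3794868×10⁻⁵ m/K
ΔT = 2.19×10⁻³ / 3.3794868×10⁻⁵ = 64.803 K
T = 23.6 + 64.803 = 88.403 °C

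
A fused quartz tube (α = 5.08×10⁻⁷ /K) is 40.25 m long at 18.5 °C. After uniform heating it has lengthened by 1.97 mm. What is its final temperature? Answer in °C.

ΔL = αL₀ΔT ⇒ ΔT = ΔL / (αL₀)
ΔT = 1.97×10⁻³ m / (5.08×10⁻⁷ × 40.25 m) = 96.35 K
T = 18.5 + 96.35 = 114.85 °C

T = 115 °C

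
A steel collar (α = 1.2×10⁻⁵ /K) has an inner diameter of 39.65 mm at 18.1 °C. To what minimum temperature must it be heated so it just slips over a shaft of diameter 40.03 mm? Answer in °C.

T = 817 °C

Required Δd = 40.03 − 39.65 = 0.38 mm
Δd = αd₀ΔT ⇒ ΔT = Δd/(αd₀) = 0.38 / (1.2×10⁻⁵ × 39.65) = 798.65 K
T_min = 18.1 + 798.65 = 816.75 °C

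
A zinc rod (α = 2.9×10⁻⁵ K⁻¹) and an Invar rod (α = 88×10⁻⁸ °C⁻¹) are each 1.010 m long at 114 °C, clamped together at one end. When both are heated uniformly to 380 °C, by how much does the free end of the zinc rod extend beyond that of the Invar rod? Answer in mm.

ΔT = 266 K
zinc: ΔL = 2.9×10⁻⁵ × 1.010 m × 266 = 7.7911×10⁻³ m = 7.7911 mm
Invar: ΔL = 88×10⁻⁸ × 1.010 m × 266 = 2.3642×10⁻⁴ m = 0.23642 mm
difference = 7.7911 − 0.23642 = 7.55468 mm

7.55 mm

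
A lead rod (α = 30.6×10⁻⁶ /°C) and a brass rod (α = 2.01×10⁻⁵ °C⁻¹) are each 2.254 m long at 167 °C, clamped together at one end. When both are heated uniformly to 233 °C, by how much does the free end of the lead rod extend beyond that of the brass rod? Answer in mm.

1.56 mm

ΔT = 66 K
lead: ΔL = 30.6×10⁻⁶ × 2.254 m × 66 = 4.5522×10⁻³ m = 4.5522 mm
brass: ΔL = 2.01×10⁻⁵ × 2.254 m × 66 = 2.9902×10⁻³ m = 2.9902 mm
difference = 4.5522 − 2.9902 = 1.5620 mm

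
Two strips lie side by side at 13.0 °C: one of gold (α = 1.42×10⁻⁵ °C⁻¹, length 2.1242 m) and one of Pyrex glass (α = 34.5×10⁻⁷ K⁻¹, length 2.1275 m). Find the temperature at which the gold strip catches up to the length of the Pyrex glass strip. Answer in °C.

T = 157.6 °C

Equal length when α₁L₁ΔT − α₂L₂ΔT = L₂ − L₁ = 3.30×10⁻³ m
α₁L₁ = 3.016364×10⁻⁵, α₂L₂ = 7.339875×10⁻⁶ → Δ(αL) = 2.2823765×10⁻⁵ m/K
ΔT = 3.30×10⁻³ / 2.2823765×10⁻⁵ = 144.586 K, so T = 13.0 + 144.586 = 157.586 °C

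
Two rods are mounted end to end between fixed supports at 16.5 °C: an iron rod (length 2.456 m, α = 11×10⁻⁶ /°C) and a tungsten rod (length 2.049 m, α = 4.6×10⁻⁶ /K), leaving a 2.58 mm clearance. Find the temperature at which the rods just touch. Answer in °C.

α₁L₁ = 2.7016×10⁻⁵ m/K, α₂L₂ = 9.4254×10⁻⁶ m/K → total 3.64414×10⁻⁵ m/K
ΔT = g/(α₁L₁+α₂L₂) = 2.58×10⁻³ / 3.64414×10⁻⁵ = 70.799 K
T = 16.5 + 70.799 = 87.299 °C

T = 87.3 °C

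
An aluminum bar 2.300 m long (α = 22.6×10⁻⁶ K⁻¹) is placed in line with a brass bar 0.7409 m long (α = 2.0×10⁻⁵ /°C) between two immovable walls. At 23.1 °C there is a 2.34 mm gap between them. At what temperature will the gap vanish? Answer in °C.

T = 58.1 °C

Gap closes when ΔL₁ + ΔL₂ = 2.34 mm = 2.34×10⁻³ m
(α₁L₁ + α₂L₂)ΔT = g
α₁L₁ + α₂L₂ = 22.6×10⁻⁶×2.300 + 2.0×10⁻⁵×0.7409 = 6.6798×10⁻⁵ m/K
ΔT = 2.34×10⁻³ / 6.6798×10⁻⁵ = 35.031 K
T = 23.1 + 35.031 = 58.131 °C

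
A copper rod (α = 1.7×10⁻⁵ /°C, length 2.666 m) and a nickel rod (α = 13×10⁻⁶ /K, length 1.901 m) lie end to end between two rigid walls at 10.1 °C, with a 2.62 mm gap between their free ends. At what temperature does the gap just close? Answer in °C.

T = 47.5 °C

α₁L₁ = 4.5322×10⁻⁵ m/K, α₂L₂ = 2.4713×10⁻⁵ m/K → total 7.0035×10⁻⁵ m/K
ΔT = g/(α₁L₁+α₂L₂) = 2.62×10⁻³ / 7.0035×10⁻⁵ = 37.410 K
T = 10.1 + 37.410 = 47.510 °C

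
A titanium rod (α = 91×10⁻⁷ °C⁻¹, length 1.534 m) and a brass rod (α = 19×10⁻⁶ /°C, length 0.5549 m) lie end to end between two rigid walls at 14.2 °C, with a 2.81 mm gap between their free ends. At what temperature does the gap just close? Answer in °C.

T = 129 °C

Gap closes when ΔL₁ + ΔL₂ = 2.81 mm = 2.81×10⁻³ m
(α₁L₁ + α₂L₂)ΔT = g
α₁L₁ + α₂L₂ = 91×10⁻⁷×1.534 + 19×10⁻⁶×0.5549 = 2.45025×10⁻⁵ m/K
ΔT = 2.81×10⁻³ / 2.45025×10⁻⁵ = 114.68 K
T = 14.2 + 114.68 = 128.88 °C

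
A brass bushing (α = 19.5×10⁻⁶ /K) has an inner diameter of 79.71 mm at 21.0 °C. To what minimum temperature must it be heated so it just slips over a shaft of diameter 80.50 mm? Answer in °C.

Required Δd = 80.50 − 79.71 = 0.79 mm
Δd = αd₀ΔT ⇒ ΔT = Δd/(αd₀) = 0.79 / (19.5×10⁻⁶ × 79.71) = 508.25 K
T_min = 21.0 + 508.25 = 529.25 °C

T = 529 °C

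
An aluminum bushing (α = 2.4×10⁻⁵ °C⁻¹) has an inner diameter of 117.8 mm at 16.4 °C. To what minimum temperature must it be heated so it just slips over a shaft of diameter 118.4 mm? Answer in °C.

Required Δd = 118.4 − 117.8 = 0.6 mm
Δd = αd₀ΔT ⇒ ΔT = Δd/(αd₀) = 0.6 / (2.4×10⁻⁵ × 117.8) = 212.22 K
T_min = 16.4 + 212.22 = 228.62 °C

T = 229 °C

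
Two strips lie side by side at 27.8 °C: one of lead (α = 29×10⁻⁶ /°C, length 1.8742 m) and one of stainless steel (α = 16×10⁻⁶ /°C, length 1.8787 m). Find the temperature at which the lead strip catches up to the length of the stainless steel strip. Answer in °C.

L₁(1 + α₁ΔT) = L₂(1 + α₂ΔT) ⇒ ΔT = (L₂ − L₁)/(α₁L₁ − α₂L₂)
L₂ − L₁ = 1.8787 − 1.8742 = 4.50×10⁻³ m
α₁L₁ − α₂L₂ = 29×10⁻⁶×1.8742 − 16×10⁻⁶×1.8787 = 2.42926×10⁻⁵ m/K
ΔT = 4.50×10⁻³ / 2.42926×10⁻⁵ = 185.242 K
T = 27.8 + 185.242 = 213.042 °C

T = 213.0 °C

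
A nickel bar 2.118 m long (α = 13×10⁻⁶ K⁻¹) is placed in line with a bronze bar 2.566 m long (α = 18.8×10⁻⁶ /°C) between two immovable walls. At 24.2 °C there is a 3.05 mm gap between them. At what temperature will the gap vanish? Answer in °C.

Gap closes when ΔL₁ + ΔL₂ = 3.05 mm = 3.05×10⁻³ m
(α₁L₁ + α₂L₂)ΔT = g
α₁L₁ + α₂L₂ = 13×10⁻⁶×2.118 + 18.8×10⁻⁶×2.566 = 7.57748×10⁻⁵ m/K
ΔT = 3.05×10⁻³ / 7.57748×10⁻⁵ = 40.251 K
T = 24.2 + 40.251 = 64.451 °C

T = 64.5 °C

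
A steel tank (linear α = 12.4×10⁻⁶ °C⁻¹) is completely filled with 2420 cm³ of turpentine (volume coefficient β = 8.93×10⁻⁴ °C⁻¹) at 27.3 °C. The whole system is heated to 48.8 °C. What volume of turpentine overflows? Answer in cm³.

44.5 cm³

The tank also expands: β_container ≈ 3α = 3.72×10⁻⁵ /K
Net overflow = V₀(β_liq − 3α_cont)ΔT
β − 3α = 8.93×10⁻⁴ − 3.72×10⁻⁵ = 8.558×10⁻⁴ /K; ΔT = 21.5 K
ΔV = 2420 × 8.558×10⁻⁴ × 21.5 = 44.5 cm³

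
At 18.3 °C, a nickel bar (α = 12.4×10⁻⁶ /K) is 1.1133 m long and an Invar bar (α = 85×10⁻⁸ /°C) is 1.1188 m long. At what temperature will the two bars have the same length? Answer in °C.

T = 446.2 °C

L₁(1 + α₁ΔT) = L₂(1 + α₂ΔT) ⇒ ΔT = (L₂ − L₁)/(α₁L₁ − α₂L₂)
L₂ − L₁ = 1.1188 − 1.1133 = 5.50×10⁻³ m
α₁L₁ − α₂L₂ = 12.4×10⁻⁶×1.1133 − 85×10⁻⁸×1.1188 = 1.285394×10⁻⁵ m/K
ΔT = 5.50×10⁻³ / 1.285394×10⁻⁵ = 427.884 K
T = 18.3 + 427.884 = 446.184 °C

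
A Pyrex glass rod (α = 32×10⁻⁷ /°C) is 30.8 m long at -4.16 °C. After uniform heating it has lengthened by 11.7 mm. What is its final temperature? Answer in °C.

ΔL = αL₀ΔT ⇒ ΔT = ΔL / (αL₀)
ΔT = 11.7×10⁻³ m / (32×10⁻⁷ × 30.8 m) = 118.71 K
T = -4.16 + 118.71 = 114.55 °C

T = 115 °C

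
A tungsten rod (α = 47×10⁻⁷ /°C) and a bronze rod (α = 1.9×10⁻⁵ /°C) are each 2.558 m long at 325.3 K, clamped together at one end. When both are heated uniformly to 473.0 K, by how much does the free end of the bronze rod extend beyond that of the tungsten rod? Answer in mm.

5.40 mm

ΔT = 147.7 K
tungsten: ΔL = 47×10⁻⁷ × 2.558 m × 147.7 = 1.7757×10⁻³ m = 1.7757 mm
bronze: ΔL = 1.9×10⁻⁵ × 2.558 m × 147.7 = 7.1785×10⁻³ m = 7.1785 mm
difference = 7.1785 − 1.7757 = 5.4028 mm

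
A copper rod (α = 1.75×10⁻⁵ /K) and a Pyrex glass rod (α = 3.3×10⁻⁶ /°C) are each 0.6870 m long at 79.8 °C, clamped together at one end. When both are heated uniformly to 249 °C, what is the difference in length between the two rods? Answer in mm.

ΔT = 169.2 K
copper: ΔL = 1.75×10⁻⁵ × 0.6870 m × 169.2 = 2.0342×10⁻³ m = 2.0342 mm
Pyrex glass: ΔL = 3.3×10⁻⁶ × 0.6870 m × 169.2 = 3.8359×10⁻⁴ m = 0.38359 mm
difference = 2.0342 − 0.38359 = 1.65061 mm

1.65 mm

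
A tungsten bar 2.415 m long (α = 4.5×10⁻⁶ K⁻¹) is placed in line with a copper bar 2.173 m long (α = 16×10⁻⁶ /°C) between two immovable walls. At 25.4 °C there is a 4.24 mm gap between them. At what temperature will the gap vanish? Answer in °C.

T = 118 °C

α₁L₁ = 1.08675×10⁻⁵ m/K, α₂L₂ = 3.4768×10⁻⁵ m/K → total 4.56355×10⁻⁵ m/K
ΔT = g/(α₁L₁+α₂L₂) = 4.24×10⁻³ / 4.56355×10⁻⁵ = 92.91 K
T = 25.4 + 92.91 = 118.31 °C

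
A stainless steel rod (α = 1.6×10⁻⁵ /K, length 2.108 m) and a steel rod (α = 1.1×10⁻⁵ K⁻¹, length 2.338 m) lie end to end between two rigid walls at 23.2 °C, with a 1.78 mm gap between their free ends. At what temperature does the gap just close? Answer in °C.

T = 53.1 °C

α₁L₁ = 3.3728×10⁻⁵ m/K, α₂L₂ = 2.5718×10⁻⁵ m/K → total 5.9446×10⁻⁵ m/K
ΔT = g/(α₁L₁+α₂L₂) = 1.78×10⁻³ / 5.9446×10⁻⁵ = 29.943 K
T = 23.2 + 29.943 = 53.143 °C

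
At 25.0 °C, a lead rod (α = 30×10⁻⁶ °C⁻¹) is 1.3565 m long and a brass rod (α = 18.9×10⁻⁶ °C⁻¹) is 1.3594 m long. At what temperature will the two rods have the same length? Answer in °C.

L₁(1 + α₁ΔT) = L₂(1 + α₂ΔT) ⇒ ΔT = (L₂ − L₁)/(α₁L₁ − α₂L₂)
L₂ − L₁ = 1.3594 − 1.3565 = 2.90×10⁻³ m
α₁L₁ − α₂L₂ = 30×10⁻⁶×1.3565 − 18.9×10⁻⁶×1.3594 = 1.500234×10⁻⁵ m/K
ΔT = 2.90×10⁻³ / 1.500234×10⁻⁵ = 193.303 K
T = 25.0 + 193.303 = 218.303 °C

T = 218.3 °C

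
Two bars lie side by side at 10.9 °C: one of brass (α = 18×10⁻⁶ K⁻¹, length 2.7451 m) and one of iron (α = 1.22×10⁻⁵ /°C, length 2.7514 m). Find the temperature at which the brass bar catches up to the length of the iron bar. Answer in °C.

L₁(1 + α₁ΔT) = L₂(1 + α₂ΔT) ⇒ ΔT = (L₂ − L₁)/(α₁L₁ − α₂L₂)
L₂ − L₁ = 2.7514 − 2.7451 = 6.30×10⁻³ m
α₁L₁ − α₂L₂ = 18×10⁻⁶×2.7451 − 1.22×10⁻⁵×2.7514 = 1.584472×10⁻⁵ m/K
ΔT = 6.30×10⁻³ / 1.584472×10⁻⁵ = 397.609 K
T = 10.9 + 397.609 = 408.509 °C

T = 408.5 °C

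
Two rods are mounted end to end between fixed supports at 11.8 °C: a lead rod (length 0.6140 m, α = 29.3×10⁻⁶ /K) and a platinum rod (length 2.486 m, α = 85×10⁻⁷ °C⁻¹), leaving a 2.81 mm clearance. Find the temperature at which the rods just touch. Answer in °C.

Gap closes when ΔL₁ + ΔL₂ = 2.81 mm = 2.81×10⁻³ m
(α₁L₁ + α₂L₂)ΔT = g
α₁L₁ + α₂L₂ = 29.3×10⁻⁶×0.6140 + 85×10⁻⁷×2.486 = 3.91212×10⁻⁵ m/K
ΔT = 2.81×10⁻³ / 3.91212×10⁻⁵ = 71.828 K
T = 11.8 + 71.828 = 83.628 °C

T = 83.6 °C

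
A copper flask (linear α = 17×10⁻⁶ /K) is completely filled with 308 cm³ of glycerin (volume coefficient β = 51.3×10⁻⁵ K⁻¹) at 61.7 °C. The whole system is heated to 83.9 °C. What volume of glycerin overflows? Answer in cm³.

3.16 cm³

The flask also expands: β_container ≈ 3α = 5.1×10⁻⁵ /K
Net overflow = V₀(β_liq − 3α_cont)ΔT
β − 3α = 5.13×10⁻⁴ − 5.1×10⁻⁵ = 4.62×10⁻⁴ /K; ΔT = 22.2 K
ΔV = 308 × 4.62×10⁻⁴ × 22.2 = 3.16 cm³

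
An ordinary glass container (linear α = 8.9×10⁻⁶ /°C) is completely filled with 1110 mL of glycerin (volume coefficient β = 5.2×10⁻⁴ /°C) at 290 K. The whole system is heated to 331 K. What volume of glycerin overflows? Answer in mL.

The container also expands: β_container ≈ 3α = 2.67×10⁻⁵ /K
Net overflow = V₀(β_liq − 3α_cont)ΔT
β − 3α = 5.20×10⁻⁴ − 2.67×10⁻⁵ = 4.933×10⁻⁴ /K; ΔT = 41 K
ΔV = 1110 × 4.933×10⁻⁴ × 41 = 22.5 mL

22.5 mL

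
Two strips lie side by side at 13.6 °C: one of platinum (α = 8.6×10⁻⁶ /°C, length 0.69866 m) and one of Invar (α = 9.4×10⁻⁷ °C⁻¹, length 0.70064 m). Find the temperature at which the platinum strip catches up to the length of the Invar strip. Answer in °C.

T = 383.7 °C

L₁(1 + α₁ΔT) = L₂(1 + α₂ΔT) ⇒ ΔT = (L₂ − L₁)/(α₁L₁ − α₂L₂)
L₂ − L₁ = 0.70064 − 0.69866 = 1.98×10⁻³ m
α₁L₁ − α₂L₂ = 8.6×10⁻⁶×0.69866 − 9.4×10⁻⁷×0.70064 = 5.3498744×10⁻⁶ m/K
ΔT = 1.98×10⁻³ / 5.3498744×10⁻⁶ = 370.102 K
T = 13.6 + 370.102 = 383.702 °C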